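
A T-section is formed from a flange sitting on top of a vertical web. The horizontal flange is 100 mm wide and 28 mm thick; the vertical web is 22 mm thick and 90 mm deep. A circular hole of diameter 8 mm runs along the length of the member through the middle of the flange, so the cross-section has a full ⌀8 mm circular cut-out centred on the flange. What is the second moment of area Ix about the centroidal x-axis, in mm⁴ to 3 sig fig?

Decompose the section into non-overlapping parts with the origin at the bottom-left of its bounding rectangle.
Flange: 100 × 28, A = 2 800 mm², y = 104 mm, Ī = 182 933 mm⁴.
Web: 22 × 90, A = 1 980 mm², y = 45 mm, Ī = 1 336 500 mm⁴.
Hole (subtracted): ⌀8, A = 50.265 mm², y = 104 mm, Ī = 201.06 mm⁴.
Centroid: ȳ = ΣA·y / ΣA = 79.301 mm.
Transfer each piece to the centroidal x-axis using Ī + A·d² with d = y − 79.301:
  flange: d = 24.699 mm → contributes +1 891 055 mm⁴
  web: d = -34.301 mm → contributes +3 666 078 mm⁴
  hole: d = 24.699 mm → contributes −30 865 mm⁴
Total I = 5 526 268 mm⁴.

Ix ≈ 5.53 × 10⁶ mm⁴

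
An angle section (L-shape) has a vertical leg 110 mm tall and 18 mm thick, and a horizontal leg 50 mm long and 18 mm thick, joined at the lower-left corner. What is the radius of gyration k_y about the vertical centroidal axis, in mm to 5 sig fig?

k_y ≈ 12.217 mm

Decompose the section into non-overlapping parts with the origin at the bottom-left of its bounding rectangle.
Vertical leg: 18 × 110, A = 1 980 mm², x = 9 mm, Ī = 53 460 mm⁴.
Horizontal leg (remainder): 32 × 18, A = 576 mm², x = 34 mm, Ī = 49 152 mm⁴.
Centroid: x̄ = ΣA·x / ΣA = 14.6338 mm.
Transfer each piece to the vertical centroidal axis using Ī + A·d² with d = x − 14.6338:
  vertical leg: d = -5.633803 mm → contributes +116304.7 mm⁴
  horizontal leg (remainder): d = 19.3662 mm → contributes +265180.6 mm⁴
Total I = 381485.2 mm⁴.
Radius of gyration: k = √(I/A) = √(381485.2 / 2 556) = 12.21683 mm.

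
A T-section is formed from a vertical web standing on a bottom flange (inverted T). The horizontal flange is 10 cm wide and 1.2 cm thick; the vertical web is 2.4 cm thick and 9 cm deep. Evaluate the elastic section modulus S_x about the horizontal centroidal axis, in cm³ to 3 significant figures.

S_x ≈ 55.0 cm³

Treat the section as a set of non-overlapping primitives; coordinates are from the bounding-box lower-left.
Flange: 10 × 1.2, A = 12 cm², y = 0.6 cm, Ī = 1.44 cm⁴.
Web: 2.4 × 9, A = 21.6 cm², y = 5.7 cm, Ī = 145.8 cm⁴.
Centroid: ȳ = ΣA·y / ΣA = 3.8786 cm.
Transfer each piece to the horizontal centroidal axis using Ī + A·d² with d = y − 3.8786:
  flange: d = -3.2786 cm → contributes +130.43 cm⁴
  web: d = 1.8214 cm → contributes +217.46 cm⁴
Total I = 347.89 cm⁴.
Extreme fibre distance c = 6.3214 cm; S = I/c = 55.033 cm³.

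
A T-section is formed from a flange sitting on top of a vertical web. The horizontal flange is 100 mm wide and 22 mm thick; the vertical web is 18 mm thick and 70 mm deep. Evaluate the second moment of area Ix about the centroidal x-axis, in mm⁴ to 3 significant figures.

Decompose the section into non-overlapping parts with the origin at the bottom-left of its bounding rectangle.
Flange: 100 × 22, A = 2 200 mm², y = 81 mm, Ī = 88 733 mm⁴.
Web: 18 × 70, A = 1 260 mm², y = 35 mm, Ī = 514 500 mm⁴.
Centroid: ȳ = ΣA·y / ΣA = 64.249 mm.
Transfer each piece to the centroidal x-axis using Ī + A·d² with d = y − 64.249:
  flange: d = 16.751 mm → contributes +706 077 mm⁴
  web: d = -29.249 mm → contributes +1 592 402 mm⁴
Total I = 2 298 480 mm⁴.

Ix ≈ 2.30 × 10⁶ mm⁴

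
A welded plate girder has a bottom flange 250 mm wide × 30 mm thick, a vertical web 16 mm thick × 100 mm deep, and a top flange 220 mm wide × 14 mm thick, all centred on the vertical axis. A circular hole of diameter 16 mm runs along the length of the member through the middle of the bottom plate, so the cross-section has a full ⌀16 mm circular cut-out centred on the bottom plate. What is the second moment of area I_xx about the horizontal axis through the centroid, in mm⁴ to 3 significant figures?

I_xx ≈ 3.53 × 10⁷ mm⁴

Decompose the section into non-overlapping parts with the origin at the bottom-left of its bounding rectangle.
Bottom plate: 250 × 30, A = 7 500 mm², y = 15 mm, Ī = 562 500 mm⁴.
Web plate: 16 × 100, A = 1 600 mm², y = 80 mm, Ī = 1 333 333 mm⁴.
Top plate: 220 × 14, A = 3 080 mm², y = 137 mm, Ī = 50 307 mm⁴.
Hole (subtracted): ⌀16, A = 201.06 mm², y = 15 mm, Ī = 3 217 mm⁴.
Centroid: ȳ = ΣA·y / ΣA = 55.05 mm.
Transfer each piece to the horizontal axis through the centroid using Ī + A·d² with d = y − 55.05:
  bottom plate: d = -40.05 mm → contributes +12 592 696 mm⁴
  web plate: d = 24.95 mm → contributes +2 329 314 mm⁴
  top plate: d = 81.95 mm → contributes +20 734 830 mm⁴
  hole: d = -40.05 mm → contributes −325 726 mm⁴
Total I = 35 331 114 mm⁴.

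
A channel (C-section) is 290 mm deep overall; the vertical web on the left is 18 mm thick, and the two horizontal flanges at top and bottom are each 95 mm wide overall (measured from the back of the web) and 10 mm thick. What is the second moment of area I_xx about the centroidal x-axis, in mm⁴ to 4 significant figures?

I_xx ≈ 6.678 × 10⁷ mm⁴

Treat the section as a set of non-overlapping primitives; coordinates are from the bounding-box lower-left.
Web: 18 × 290, A = 5 220 mm², y = 145 mm, Ī = 36 583 500 mm⁴.
Top flange (beyond web): 77 × 10, A = 770 mm², y = 285 mm, Ī = 6416.67 mm⁴.
Bottom flange (beyond web): 77 × 10, A = 770 mm², y = 5 mm, Ī = 6416.67 mm⁴.
By symmetry the centroid is at mid-height, ȳ = 145 mm.
Transfer each piece to the centroidal x-axis using Ī + A·d² with d = y − 145:
  web: d = 0 mm → contributes +36 583 500 mm⁴
  top flange (beyond web): d = 140 mm → contributes +15 098 417 mm⁴
  bottom flange (beyond web): d = -140 mm → contributes +15 098 417 mm⁴
Total I = 66 780 333 mm⁴.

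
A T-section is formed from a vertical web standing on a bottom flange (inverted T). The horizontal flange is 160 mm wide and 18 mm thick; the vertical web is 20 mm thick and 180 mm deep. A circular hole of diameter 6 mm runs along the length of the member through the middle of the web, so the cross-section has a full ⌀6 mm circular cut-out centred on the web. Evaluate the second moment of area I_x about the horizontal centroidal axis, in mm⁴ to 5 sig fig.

I_x ≈ 2.5424 × 10⁷ mm⁴

Treat the section as a set of non-overlapping primitives; coordinates are from the bounding-box lower-left.
Flange: 160 × 18, A = 2 880 mm², y = 9 mm, Ī = 77 760 mm⁴.
Web: 20 × 180, A = 3 600 mm², y = 108 mm, Ī = 9 720 000 mm⁴.
Hole (subtracted): ⌀6, A = 28.27433 mm², y = 108 mm, Ī = 63.61725 mm⁴.
Centroid: ȳ = ΣA·y / ΣA = 63.80717 mm.
Transfer each piece to the horizontal centroidal axis using Ī + A·d² with d = y − 63.80717:
  flange: d = -54.80717 mm → contributes +8 728 779 mm⁴
  web: d = 44.19283 mm → contributes +16 750 822 mm⁴
  hole: d = 44.19283 mm → contributes −55283.56 mm⁴
Total I = 25 424 317 mm⁴.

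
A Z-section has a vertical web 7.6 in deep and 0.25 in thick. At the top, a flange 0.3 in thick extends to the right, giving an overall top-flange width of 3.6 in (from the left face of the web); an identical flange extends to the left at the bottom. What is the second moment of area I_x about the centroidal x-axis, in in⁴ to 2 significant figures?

Decompose the section into non-overlapping parts with the origin at the bottom-left of its bounding rectangle.
Web: 0.25 × 7.6, A = 1.9 in², y = 3.8 in, Ī = 9.145 in⁴.
Top flange (beyond web): 3.35 × 0.3, A = 1.005 in², y = 7.45 in, Ī = 0.007538 in⁴.
Bottom flange (beyond web): 3.35 × 0.3, A = 1.005 in², y = 0.15 in, Ī = 0.007538 in⁴.
Centroid: ȳ = ΣA·y / ΣA = 3.8 in.
Transfer each piece to the centroidal x-axis using Ī + A·d² with d = y − 3.8:
  web: d = 0 in → contributes +9.145 in⁴
  top flange (beyond web): d = 3.65 in → contributes +13.4 in⁴
  bottom flange (beyond web): d = -3.65 in → contributes +13.4 in⁴
Total I = 35.94 in⁴.

I_x ≈ 36 in⁴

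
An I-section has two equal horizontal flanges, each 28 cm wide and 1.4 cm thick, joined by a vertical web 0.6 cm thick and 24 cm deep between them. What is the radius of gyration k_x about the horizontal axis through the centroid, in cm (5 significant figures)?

k_x ≈ 11.994 cm

Decompose the section into non-overlapping parts with the origin at the bottom-left of its bounding rectangle.
Bottom flange: 28 × 1.4, A = 39.2 cm², y = 0.7 cm, Ī = 6.402667 cm⁴.
Web: 0.6 × 24, A = 14.4 cm², y = 13.4 cm, Ī = 691.2 cm⁴.
Top flange: 28 × 1.4, A = 39.2 cm², y = 26.1 cm, Ī = 6.402667 cm⁴.
By symmetry the centroid is at mid-height, ȳ = 13.4 cm.
Transfer each piece to the horizontal axis through the centroid using Ī + A·d² with d = y − 13.4:
  bottom flange: d = -12.7 cm → contributes +6328.971 cm⁴
  web: d = 0 cm → contributes +691.2 cm⁴
  top flange: d = 12.7 cm → contributes +6328.971 cm⁴
Total I = 13349.14 cm⁴.
Radius of gyration: k = √(I/A) = √(13349.14 / 92.8) = 11.99369 cm.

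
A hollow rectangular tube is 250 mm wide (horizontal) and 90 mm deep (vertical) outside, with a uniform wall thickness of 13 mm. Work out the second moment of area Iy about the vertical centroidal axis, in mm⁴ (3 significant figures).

Iy ≈ 5.72 × 10⁷ mm⁴

Decompose the section into non-overlapping parts with the origin at the bottom-left of its bounding rectangle.
Outer rectangle: 250 × 90, A = 22 500 mm², x = 125 mm, Ī = 117 187 500 mm⁴.
Inner void (subtracted): 224 × 64, A = 14 336 mm², x = 125 mm, Ī = 59 943 595 mm⁴.
By symmetry the centroid is at mid-width, x̄ = 125 mm.
All pieces are centred on the vertical centroidal axis, so I = ΣĪ (holes subtracted) = 57 243 905 mm⁴.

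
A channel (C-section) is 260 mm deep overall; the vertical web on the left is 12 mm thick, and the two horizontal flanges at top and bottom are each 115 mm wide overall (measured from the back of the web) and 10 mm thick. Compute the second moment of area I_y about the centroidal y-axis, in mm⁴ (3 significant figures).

I_y ≈ 5.96 × 10⁶ mm⁴

Treat the section as a set of non-overlapping primitives; coordinates are from the bounding-box lower-left.
Web: 12 × 260, A = 3 120 mm², x = 6 mm, Ī = 37 440 mm⁴.
Top flange (beyond web): 103 × 10, A = 1 030 mm², x = 63.5 mm, Ī = 910 606 mm⁴.
Bottom flange (beyond web): 103 × 10, A = 1 030 mm², x = 63.5 mm, Ī = 910 606 mm⁴.
Centroid: x̄ = ΣA·x / ΣA = 28.867 mm.
Transfer each piece to the centroidal y-axis using Ī + A·d² with d = x − 28.867:
  web: d = -22.867 mm → contributes +1 668 858 mm⁴
  top flange (beyond web): d = 34.633 mm → contributes +2 146 048 mm⁴
  bottom flange (beyond web): d = 34.633 mm → contributes +2 146 048 mm⁴
Total I = 5 960 955 mm⁴.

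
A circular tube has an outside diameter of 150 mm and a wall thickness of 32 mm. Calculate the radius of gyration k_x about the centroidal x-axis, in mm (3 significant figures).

k_x ≈ 43.2 mm

Break the section into simple shapes (no overlaps), measuring from the bottom-left corner of the bounding box.
Outer circle: ⌀150, A = 17 671 mm², y = 75 mm, Ī = 24 850 489 mm⁴.
Bore (subtracted): ⌀86, A = 5808.8 mm², y = 75 mm, Ī = 2 685 120 mm⁴.
By symmetry the centroid is at mid-height, ȳ = 75 mm.
All pieces are centred on the centroidal x-axis, so I = ΣĪ (holes subtracted) = 22 165 369 mm⁴.
Radius of gyration: k = √(I/A) = √(22 165 369 / 11 863) = 43.226 mm.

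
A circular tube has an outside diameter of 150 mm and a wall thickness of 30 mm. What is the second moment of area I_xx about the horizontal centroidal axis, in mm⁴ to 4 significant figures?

I_xx ≈ 2.163 × 10⁷ mm⁴

Break the section into simple shapes (no overlaps), measuring from the bottom-left corner of the bounding box.
Outer circle: ⌀150, A = 17671.5 mm², y = 75 mm, Ī = 24 850 489 mm⁴.
Bore (subtracted): ⌀90, A = 6361.73 mm², y = 75 mm, Ī = 3 220 623 mm⁴.
By symmetry the centroid is at mid-height, ȳ = 75 mm.
All pieces are centred on the horizontal centroidal axis, so I = ΣĪ (holes subtracted) = 21 629 865 mm⁴.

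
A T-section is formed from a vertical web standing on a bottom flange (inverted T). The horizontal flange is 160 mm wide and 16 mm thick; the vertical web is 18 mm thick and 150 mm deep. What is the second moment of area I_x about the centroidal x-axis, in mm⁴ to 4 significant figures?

Decompose the section into non-overlapping parts with the origin at the bottom-left of its bounding rectangle.
Flange: 160 × 16, A = 2 560 mm², y = 8 mm, Ī = 54613.3 mm⁴.
Web: 18 × 150, A = 2 700 mm², y = 91 mm, Ī = 5 062 500 mm⁴.
Centroid: ȳ = ΣA·y / ΣA = 50.6046 mm.
Transfer each piece to the centroidal x-axis using Ī + A·d² with d = y − 50.6046:
  flange: d = -42.6046 mm → contributes +4 701 394 mm⁴
  web: d = 40.3954 mm → contributes +9 468 337 mm⁴
Total I = 14 169 731 mm⁴.

I_x ≈ 1.417 × 10⁷ mm⁴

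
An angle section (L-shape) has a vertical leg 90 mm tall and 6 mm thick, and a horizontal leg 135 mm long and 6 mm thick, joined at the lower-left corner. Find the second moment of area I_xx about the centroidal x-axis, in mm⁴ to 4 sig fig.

I_xx ≈ 9.279 × 10⁵ mm⁴

Treat the section as a set of non-overlapping primitives; coordinates are from the bounding-box lower-left.
Vertical leg: 6 × 90, A = 540 mm², y = 45 mm, Ī = 364 500 mm⁴.
Horizontal leg (remainder): 129 × 6, A = 774 mm², y = 3 mm, Ī = 2 322 mm⁴.
Centroid: ȳ = ΣA·y / ΣA = 20.2603 mm.
Transfer each piece to the centroidal x-axis using Ī + A·d² with d = y − 20.2603:
  vertical leg: d = 24.7397 mm → contributes +695 009 mm⁴
  horizontal leg (remainder): d = -17.2603 mm → contributes +232 910 mm⁴
Total I = 927 919 mm⁴.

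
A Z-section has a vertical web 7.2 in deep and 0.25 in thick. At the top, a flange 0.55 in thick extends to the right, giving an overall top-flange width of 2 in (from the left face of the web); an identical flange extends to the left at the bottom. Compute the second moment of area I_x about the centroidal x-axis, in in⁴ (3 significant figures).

I_x ≈ 29.1 in⁴

Treat the section as a set of non-overlapping primitives; coordinates are from the bounding-box lower-left.
Web: 0.25 × 7.2, A = 1.8 in², y = 3.6 in, Ī = 7.776 in⁴.
Top flange (beyond web): 1.75 × 0.55, A = 0.9625 in², y = 6.925 in, Ī = 0.024263 in⁴.
Bottom flange (beyond web): 1.75 × 0.55, A = 0.9625 in², y = 0.275 in, Ī = 0.024263 in⁴.
Centroid: ȳ = ΣA·y / ΣA = 3.6 in.
Transfer each piece to the centroidal x-axis using Ī + A·d² with d = y − 3.6:
  web: d = 0 in → contributes +7.776 in⁴
  top flange (beyond web): d = 3.325 in → contributes +10.665 in⁴
  bottom flange (beyond web): d = -3.325 in → contributes +10.665 in⁴
Total I = 29.107 in⁴.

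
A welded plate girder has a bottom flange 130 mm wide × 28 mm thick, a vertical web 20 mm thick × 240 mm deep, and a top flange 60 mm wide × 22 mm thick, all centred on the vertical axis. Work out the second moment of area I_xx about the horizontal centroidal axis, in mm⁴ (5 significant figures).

Break the section into simple shapes (no overlaps), measuring from the bottom-left corner of the bounding box.
Bottom plate: 130 × 28, A = 3 640 mm², y = 14 mm, Ī = 237813.3 mm⁴.
Web plate: 20 × 240, A = 4 800 mm², y = 148 mm, Ī = 23 040 000 mm⁴.
Top plate: 60 × 22, A = 1 320 mm², y = 279 mm, Ī = 53 240 mm⁴.
Centroid: ȳ = ΣA·y / ΣA = 115.7418 mm.
Transfer each piece to the horizontal centroidal axis using Ī + A·d² with d = y − 115.7418:
  bottom plate: d = -101.7418 mm → contributes +37 916 889 mm⁴
  web plate: d = 32.2582 mm → contributes +28 034 838 mm⁴
  top plate: d = 163.2582 mm → contributes +35 235 515 mm⁴
Total I = 101 187 243 mm⁴.

I_xx ≈ 1.0119 × 10⁸ mm⁴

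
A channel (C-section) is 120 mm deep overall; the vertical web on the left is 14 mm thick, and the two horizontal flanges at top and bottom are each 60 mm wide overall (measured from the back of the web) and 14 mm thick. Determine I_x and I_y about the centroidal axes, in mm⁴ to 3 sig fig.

Break the section into simple shapes (no overlaps), measuring from the bottom-left corner of the bounding box.
Web: 14 × 120, A = 1 680 mm², y = 60 mm, Ī = 2 016 000 mm⁴.
Top flange (beyond web): 46 × 14, A = 644 mm², y = 113 mm, Ī = 10 519 mm⁴.
Bottom flange (beyond web): 46 × 14, A = 644 mm², y = 7 mm, Ī = 10 519 mm⁴.
By symmetry the centroid is at mid-height, ȳ = 60 mm.
Transfer each piece to the centroidal x-axis using Ī + A·d² with d = y − 60:
  web: d = 0 mm → contributes +2 016 000 mm⁴
  top flange (beyond web): d = 53 mm → contributes +1 819 515 mm⁴
  bottom flange (beyond web): d = -53 mm → contributes +1 819 515 mm⁴
Total I = 5 655 029 mm⁴.
For the y-axis: x̄ = 20.019 mm.
Repeating about the centroidal y-axis gives I_y = 910 708 mm⁴.

I_x ≈ 5.66 × 10⁶ mm⁴, I_y ≈ 9.11 × 10⁵ mm⁴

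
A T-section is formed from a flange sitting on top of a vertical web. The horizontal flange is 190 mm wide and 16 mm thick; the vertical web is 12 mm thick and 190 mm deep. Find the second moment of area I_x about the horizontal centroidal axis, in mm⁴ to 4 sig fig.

Decompose the section into non-overlapping parts with the origin at the bottom-left of its bounding rectangle.
Flange: 190 × 16, A = 3 040 mm², y = 198 mm, Ī = 64853.3 mm⁴.
Web: 12 × 190, A = 2 280 mm², y = 95 mm, Ī = 6 859 000 mm⁴.
Centroid: ȳ = ΣA·y / ΣA = 153.857 mm.
Transfer each piece to the horizontal centroidal axis using Ī + A·d² with d = y − 153.857:
  flange: d = 44.1429 mm → contributes +5 988 573 mm⁴
  web: d = -58.8571 mm → contributes +14 757 292 mm⁴
Total I = 20 745 865 mm⁴.

I_x ≈ 2.075 × 10⁷ mm⁴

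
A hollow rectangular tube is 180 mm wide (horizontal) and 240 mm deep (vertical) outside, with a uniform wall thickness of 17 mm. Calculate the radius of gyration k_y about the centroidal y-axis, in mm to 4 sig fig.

k_y ≈ 69.40 mm

Split into non-overlapping primitives; take the origin at the lower-left of the bounding box.
Outer rectangle: 180 × 240, A = 43 200 mm², x = 90 mm, Ī = 116 640 000 mm⁴.
Inner void (subtracted): 146 × 206, A = 30 076 mm², x = 90 mm, Ī = 53 425 001 mm⁴.
By symmetry the centroid is at mid-width, x̄ = 90 mm.
All pieces are centred on the centroidal y-axis, so I = ΣĪ (holes subtracted) = 63 214 999 mm⁴.
Radius of gyration: k = √(I/A) = √(63 214 999 / 13 124) = 69.4028 mm.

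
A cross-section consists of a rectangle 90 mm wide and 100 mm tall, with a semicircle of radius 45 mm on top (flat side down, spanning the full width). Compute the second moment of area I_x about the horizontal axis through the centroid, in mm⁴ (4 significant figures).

I_x ≈ 1.917 × 10⁷ mm⁴

Break the section into simple shapes (no overlaps), measuring from the bottom-left corner of the bounding box.
Rectangular body: 90 × 100, A = 9 000 mm², y = 50 mm, Ī = 7 500 000 mm⁴.
Semicircular cap: semicircle r = 45, A = 3180.86 mm², y = 119.099 mm, Ī = 450 072 mm⁴.
Centroid: ȳ = ΣA·y / ΣA = 68.0441 mm.
Transfer each piece to the horizontal axis through the centroid using Ī + A·d² with d = y − 68.0441:
  rectangular body: d = -18.0441 mm → contributes +10 430 317 mm⁴
  semicircular cap: d = 51.0545 mm → contributes +8 741 174 mm⁴
Total I = 19 171 491 mm⁴.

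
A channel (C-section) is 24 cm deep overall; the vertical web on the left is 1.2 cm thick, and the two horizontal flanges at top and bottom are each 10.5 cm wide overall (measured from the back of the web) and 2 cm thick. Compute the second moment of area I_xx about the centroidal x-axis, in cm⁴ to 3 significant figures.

I_xx ≈ 5900 cm⁴

Treat the section as a set of non-overlapping primitives; coordinates are from the bounding-box lower-left.
Web: 1.2 × 24, A = 28.8 cm², y = 12 cm, Ī = 1382.4 cm⁴.
Top flange (beyond web): 9.3 × 2, A = 18.6 cm², y = 23 cm, Ī = 6.2 cm⁴.
Bottom flange (beyond web): 9.3 × 2, A = 18.6 cm², y = 1 cm, Ī = 6.2 cm⁴.
By symmetry the centroid is at mid-height, ȳ = 12 cm.
Transfer each piece to the centroidal x-axis using Ī + A·d² with d = y − 12:
  web: d = 0 cm → contributes +1382.4 cm⁴
  top flange (beyond web): d = 11 cm → contributes +2256.8 cm⁴
  bottom flange (beyond web): d = -11 cm → contributes +2256.8 cm⁴
Total I = 5 896 cm⁴.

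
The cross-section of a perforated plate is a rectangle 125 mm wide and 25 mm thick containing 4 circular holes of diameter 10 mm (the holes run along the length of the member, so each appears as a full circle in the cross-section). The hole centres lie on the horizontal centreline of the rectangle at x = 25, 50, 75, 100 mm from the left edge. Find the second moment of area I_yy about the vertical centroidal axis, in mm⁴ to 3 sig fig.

I_yy ≈ 3.82 × 10⁶ mm⁴

Treat the section as a set of non-overlapping primitives; coordinates are from the bounding-box lower-left.
Plate: 125 × 25, A = 3 125 mm², x = 62.5 mm, Ī = 4 069 010 mm⁴.
Hole 1 (subtracted): ⌀10, A = 78.54 mm², x = 25 mm, Ī = 490.87 mm⁴.
Hole 2 (subtracted): ⌀10, A = 78.54 mm², x = 50 mm, Ī = 490.87 mm⁴.
Hole 3 (subtracted): ⌀10, A = 78.54 mm², x = 75 mm, Ī = 490.87 mm⁴.
Hole 4 (subtracted): ⌀10, A = 78.54 mm², x = 100 mm, Ī = 490.87 mm⁴.
By symmetry the centroid is at mid-width, x̄ = 62.5 mm.
Transfer each piece to the vertical centroidal axis using Ī + A·d² with d = x − 62.5:
  plate: d = 0 mm → contributes +4 069 010 mm⁴
  hole 1: d = -37.5 mm → contributes −110 937 mm⁴
  hole 2: d = -12.5 mm → contributes −12 763 mm⁴
  hole 3: d = 12.5 mm → contributes −12 763 mm⁴
  hole 4: d = 37.5 mm → contributes −110 937 mm⁴
Total I = 3 821 610 mm⁴.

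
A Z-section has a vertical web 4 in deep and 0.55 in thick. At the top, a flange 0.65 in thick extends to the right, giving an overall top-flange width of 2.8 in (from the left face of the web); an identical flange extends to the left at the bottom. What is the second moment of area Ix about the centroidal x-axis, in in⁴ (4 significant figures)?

Split into non-overlapping primitives; take the origin at the lower-left of the bounding box.
Web: 0.55 × 4, A = 2.2 in², y = 2 in, Ī = 2.93333 in⁴.
Top flange (beyond web): 2.25 × 0.65, A = 1.4625 in², y = 3.675 in, Ī = 0.0514922 in⁴.
Bottom flange (beyond web): 2.25 × 0.65, A = 1.4625 in², y = 0.325 in, Ī = 0.0514922 in⁴.
Centroid: ȳ = ΣA·y / ΣA = 2 in.
Transfer each piece to the centroidal x-axis using Ī + A·d² with d = y − 2:
  web: d = 0 in → contributes +2.93333 in⁴
  top flange (beyond web): d = 1.675 in → contributes +4.15472 in⁴
  bottom flange (beyond web): d = -1.675 in → contributes +4.15472 in⁴
Total I = 11.2428 in⁴.

Ix ≈ 11.24 in⁴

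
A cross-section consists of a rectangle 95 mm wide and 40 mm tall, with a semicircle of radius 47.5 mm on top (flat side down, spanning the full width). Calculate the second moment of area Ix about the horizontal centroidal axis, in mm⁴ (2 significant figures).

Split into non-overlapping primitives; take the origin at the lower-left of the bounding box.
Rectangular body: 95 × 40, A = 3 800 mm², y = 20 mm, Ī = 506 667 mm⁴.
Semicircular cap: semicircle r = 47.5, A = 3 544 mm², y = 60.16 mm, Ī = 558 736 mm⁴.
Centroid: ȳ = ΣA·y / ΣA = 39.38 mm.
Transfer each piece to the horizontal centroidal axis using Ī + A·d² with d = y − 39.38:
  rectangular body: d = -19.38 mm → contributes +1 933 913 mm⁴
  semicircular cap: d = 20.78 mm → contributes +2 089 032 mm⁴
Total I = 4 022 944 mm⁴.

Ix ≈ 4.0 × 10⁶ mm⁴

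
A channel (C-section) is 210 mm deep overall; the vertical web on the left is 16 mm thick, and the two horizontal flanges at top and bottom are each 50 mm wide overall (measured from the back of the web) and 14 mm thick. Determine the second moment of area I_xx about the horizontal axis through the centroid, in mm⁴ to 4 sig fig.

I_xx ≈ 2.151 × 10⁷ mm⁴

Split into non-overlapping primitives; take the origin at the lower-left of the bounding box.
Web: 16 × 210, A = 3 360 mm², y = 105 mm, Ī = 12 348 000 mm⁴.
Top flange (beyond web): 34 × 14, A = 476 mm², y = 203 mm, Ī = 7774.67 mm⁴.
Bottom flange (beyond web): 34 × 14, A = 476 mm², y = 7 mm, Ī = 7774.67 mm⁴.
By symmetry the centroid is at mid-height, ȳ = 105 mm.
Transfer each piece to the horizontal axis through the centroid using Ī + A·d² with d = y − 105:
  web: d = 0 mm → contributes +12 348 000 mm⁴
  top flange (beyond web): d = 98 mm → contributes +4 579 279 mm⁴
  bottom flange (beyond web): d = -98 mm → contributes +4 579 279 mm⁴
Total I = 21 506 557 mm⁴.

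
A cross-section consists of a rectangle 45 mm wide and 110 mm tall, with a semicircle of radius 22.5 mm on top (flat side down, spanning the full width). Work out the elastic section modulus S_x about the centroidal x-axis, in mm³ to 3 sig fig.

Break the section into simple shapes (no overlaps), measuring from the bottom-left corner of the bounding box.
Rectangular body: 45 × 110, A = 4 950 mm², y = 55 mm, Ī = 4 991 250 mm⁴.
Semicircular cap: semicircle r = 22.5, A = 795.22 mm², y = 119.55 mm, Ī = 28 130 mm⁴.
Centroid: ȳ = ΣA·y / ΣA = 63.934 mm.
Transfer each piece to the centroidal x-axis using Ī + A·d² with d = y − 63.934:
  rectangular body: d = -8.9345 mm → contributes +5 386 385 mm⁴
  semicircular cap: d = 55.615 mm → contributes +2 487 736 mm⁴
Total I = 7 874 121 mm⁴.
Extreme fibre distance c = 68.566 mm; S = I/c = 114 841 mm³.

S_x ≈ 1.15 × 10⁵ mm³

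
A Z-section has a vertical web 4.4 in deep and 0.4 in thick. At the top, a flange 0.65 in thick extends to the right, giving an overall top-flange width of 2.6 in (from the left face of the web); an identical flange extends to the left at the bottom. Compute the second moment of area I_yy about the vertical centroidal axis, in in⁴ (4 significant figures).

I_yy ≈ 6.010 in⁴

Break the section into simple shapes (no overlaps), measuring from the bottom-left corner of the bounding box.
Web: 0.4 × 4.4, A = 1.76 in², x = 2.4 in, Ī = 0.0234667 in⁴.
Top flange (beyond web): 2.2 × 0.65, A = 1.43 in², x = 3.7 in, Ī = 0.576767 in⁴.
Bottom flange (beyond web): 2.2 × 0.65, A = 1.43 in², x = 1.1 in, Ī = 0.576767 in⁴.
Centroid: x̄ = ΣA·x / ΣA = 2.4 in.
Transfer each piece to the vertical centroidal axis using Ī + A·d² with d = x − 2.4:
  web: d = 0 in → contributes +0.0234667 in⁴
  top flange (beyond web): d = 1.3 in → contributes +2.99347 in⁴
  bottom flange (beyond web): d = -1.3 in → contributes +2.99347 in⁴
Total I = 6.0104 in⁴.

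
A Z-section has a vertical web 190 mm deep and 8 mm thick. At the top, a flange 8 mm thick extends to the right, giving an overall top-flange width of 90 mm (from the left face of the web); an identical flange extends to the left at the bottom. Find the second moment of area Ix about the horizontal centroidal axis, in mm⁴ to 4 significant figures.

Treat the section as a set of non-overlapping primitives; coordinates are from the bounding-box lower-left.
Web: 8 × 190, A = 1 520 mm², y = 95 mm, Ī = 4 572 667 mm⁴.
Top flange (beyond web): 82 × 8, A = 656 mm², y = 186 mm, Ī = 3498.67 mm⁴.
Bottom flange (beyond web): 82 × 8, A = 656 mm², y = 4 mm, Ī = 3498.67 mm⁴.
Centroid: ȳ = ΣA·y / ΣA = 95 mm.
Transfer each piece to the horizontal centroidal axis using Ī + A·d² with d = y − 95:
  web: d = 0 mm → contributes +4 572 667 mm⁴
  top flange (beyond web): d = 91 mm → contributes +5 435 835 mm⁴
  bottom flange (beyond web): d = -91 mm → contributes +5 435 835 mm⁴
Total I = 15 444 336 mm⁴.

Ix ≈ 1.544 × 10⁷ mm⁴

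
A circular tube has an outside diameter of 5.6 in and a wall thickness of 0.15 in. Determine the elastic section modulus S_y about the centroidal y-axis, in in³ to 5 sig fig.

S_y ≈ 3.4081 in³

Break the section into simple shapes (no overlaps), measuring from the bottom-left corner of the bounding box.
Outer circle: ⌀5.6, A = 24.63009 in², x = 2.8 in, Ī = 48.27497 in⁴.
Bore (subtracted): ⌀5.3, A = 22.06183 in², x = 2.8 in, Ī = 38.73231 in⁴.
By symmetry the centroid is at mid-width, x̄ = 2.8 in.
All pieces are centred on the centroidal y-axis, so I = ΣĪ (holes subtracted) = 9.542661 in⁴.
Extreme fibre distance c = 2.8 in; S = I/c = 3.408093 in³.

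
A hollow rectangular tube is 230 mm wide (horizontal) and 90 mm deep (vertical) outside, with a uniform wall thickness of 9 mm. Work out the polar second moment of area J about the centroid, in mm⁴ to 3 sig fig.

J ≈ 4.15 × 10⁷ mm⁴

Treat the section as a set of non-overlapping primitives; coordinates are from the bounding-box lower-left.
Outer rectangle: 230 × 90, A = 20 700 mm², y = 45 mm, Ī = 13 972 500 mm⁴.
Inner void (subtracted): 212 × 72, A = 15 264 mm², y = 45 mm, Ī = 6 594 048 mm⁴.
By symmetry the centroid is at mid-height, ȳ = 45 mm.
All pieces are centred on the centroidal x-axis, so I = ΣĪ (holes subtracted) = 7 378 452 mm⁴.
Repeating about the centroidal y-axis gives I_y = 34 083 732 mm⁴.
Polar second moment: J = I_x + I_y = 41 462 184 mm⁴.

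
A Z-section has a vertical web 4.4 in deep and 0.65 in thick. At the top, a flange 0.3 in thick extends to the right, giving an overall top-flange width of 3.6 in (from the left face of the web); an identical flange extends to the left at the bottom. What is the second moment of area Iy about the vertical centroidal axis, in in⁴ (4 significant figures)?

Break the section into simple shapes (no overlaps), measuring from the bottom-left corner of the bounding box.
Web: 0.65 × 4.4, A = 2.86 in², x = 3.275 in, Ī = 0.100696 in⁴.
Top flange (beyond web): 2.95 × 0.3, A = 0.885 in², x = 5.075 in, Ī = 0.641809 in⁴.
Bottom flange (beyond web): 2.95 × 0.3, A = 0.885 in², x = 1.475 in, Ī = 0.641809 in⁴.
Centroid: x̄ = ΣA·x / ΣA = 3.275 in.
Transfer each piece to the vertical centroidal axis using Ī + A·d² with d = x − 3.275:
  web: d = 0 in → contributes +0.100696 in⁴
  top flange (beyond web): d = 1.8 in → contributes +3.50921 in⁴
  bottom flange (beyond web): d = -1.8 in → contributes +3.50921 in⁴
Total I = 7.11911 in⁴.

Iy ≈ 7.119 in⁴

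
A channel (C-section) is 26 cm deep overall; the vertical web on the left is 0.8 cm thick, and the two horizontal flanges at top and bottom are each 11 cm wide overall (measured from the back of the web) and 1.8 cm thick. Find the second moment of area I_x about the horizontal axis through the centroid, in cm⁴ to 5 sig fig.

I_x ≈ 6557.8 cm⁴

Decompose the section into non-overlapping parts with the origin at the bottom-left of its bounding rectangle.
Web: 0.8 × 26, A = 20.8 cm², y = 13 cm, Ī = 1171.733 cm⁴.
Top flange (beyond web): 10.2 × 1.8, A = 18.36 cm², y = 25.1 cm, Ī = 4.9572 cm⁴.
Bottom flange (beyond web): 10.2 × 1.8, A = 18.36 cm², y = 0.9 cm, Ī = 4.9572 cm⁴.
By symmetry the centroid is at mid-height, ȳ = 13 cm.
Transfer each piece to the horizontal axis through the centroid using Ī + A·d² with d = y − 13:
  web: d = 0 cm → contributes +1171.733 cm⁴
  top flange (beyond web): d = 12.1 cm → contributes +2693.045 cm⁴
  bottom flange (beyond web): d = -12.1 cm → contributes +2693.045 cm⁴
Total I = 6557.823 cm⁴.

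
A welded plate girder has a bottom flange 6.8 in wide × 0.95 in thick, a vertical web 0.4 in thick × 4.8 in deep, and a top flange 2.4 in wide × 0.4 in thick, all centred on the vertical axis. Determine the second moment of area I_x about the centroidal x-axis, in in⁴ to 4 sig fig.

I_x ≈ 36.40 in⁴

Break the section into simple shapes (no overlaps), measuring from the bottom-left corner of the bounding box.
Bottom plate: 6.8 × 0.95, A = 6.46 in², y = 0.475 in, Ī = 0.485846 in⁴.
Web plate: 0.4 × 4.8, A = 1.92 in², y = 3.35 in, Ī = 3.6864 in⁴.
Top plate: 2.4 × 0.4, A = 0.96 in², y = 5.95 in, Ī = 0.0128 in⁴.
Centroid: ȳ = ΣA·y / ΣA = 1.62875 in.
Transfer each piece to the centroidal x-axis using Ī + A·d² with d = y − 1.62875:
  bottom plate: d = -1.15375 in → contributes +9.08496 in⁴
  web plate: d = 1.72125 in → contributes +9.3748 in⁴
  top plate: d = 4.32125 in → contributes +17.9391 in⁴
Total I = 36.3989 in⁴.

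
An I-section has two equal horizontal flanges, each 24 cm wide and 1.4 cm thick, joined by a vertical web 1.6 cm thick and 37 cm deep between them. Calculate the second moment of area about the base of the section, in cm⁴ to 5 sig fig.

I_base ≈ 8.1593 × 10⁴ cm⁴

Treat the section as a set of non-overlapping primitives; coordinates are from the bounding-box lower-left.
Bottom flange: 24 × 1.4, A = 33.6 cm², y = 0.7 cm, Ī = 5.488 cm⁴.
Web: 1.6 × 37, A = 59.2 cm², y = 19.9 cm, Ī = 6753.733 cm⁴.
Top flange: 24 × 1.4, A = 33.6 cm², y = 39.1 cm, Ī = 5.488 cm⁴.
Transfer each piece to a horizontal axis along the bottom face using Ī + A·d² with d = y − 0:
  bottom flange: d = 0.7 cm → contributes +21.952 cm⁴
  web: d = 19.9 cm → contributes +30197.53 cm⁴
  top flange: d = 39.1 cm → contributes +51373.5 cm⁴
Total I = 81592.98 cm⁴.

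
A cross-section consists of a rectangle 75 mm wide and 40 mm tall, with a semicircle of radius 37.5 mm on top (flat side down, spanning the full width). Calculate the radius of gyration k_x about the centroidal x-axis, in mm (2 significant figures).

k_x ≈ 21 mm

Decompose the section into non-overlapping parts with the origin at the bottom-left of its bounding rectangle.
Rectangular body: 75 × 40, A = 3 000 mm², y = 20 mm, Ī = 400 000 mm⁴.
Semicircular cap: semicircle r = 37.5, A = 2 209 mm², y = 55.92 mm, Ī = 217 049 mm⁴.
Centroid: ȳ = ΣA·y / ΣA = 35.23 mm.
Transfer each piece to the centroidal x-axis using Ī + A·d² with d = y − 35.23:
  rectangular body: d = -15.23 mm → contributes +1 095 909 mm⁴
  semicircular cap: d = 20.68 mm → contributes +1 162 178 mm⁴
Total I = 2 258 087 mm⁴.
Radius of gyration: k = √(I/A) = √(2 258 087 / 5 209) = 20.82 mm.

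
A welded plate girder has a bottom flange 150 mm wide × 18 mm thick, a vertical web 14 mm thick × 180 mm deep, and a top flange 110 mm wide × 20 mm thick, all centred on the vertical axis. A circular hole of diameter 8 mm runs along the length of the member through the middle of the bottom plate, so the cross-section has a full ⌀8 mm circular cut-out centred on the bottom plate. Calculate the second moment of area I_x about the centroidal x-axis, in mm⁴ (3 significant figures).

Decompose the section into non-overlapping parts with the origin at the bottom-left of its bounding rectangle.
Bottom plate: 150 × 18, A = 2 700 mm², y = 9 mm, Ī = 72 900 mm⁴.
Web plate: 14 × 180, A = 2 520 mm², y = 108 mm, Ī = 6 804 000 mm⁴.
Top plate: 110 × 20, A = 2 200 mm², y = 208 mm, Ī = 73 333 mm⁴.
Hole (subtracted): ⌀8, A = 50.265 mm², y = 9 mm, Ī = 201.06 mm⁴.
Centroid: ȳ = ΣA·y / ΣA = 102.26 mm.
Transfer each piece to the centroidal x-axis using Ī + A·d² with d = y − 102.26:
  bottom plate: d = -93.257 mm → contributes +23 554 489 mm⁴
  web plate: d = 5.7429 mm → contributes +6 887 112 mm⁴
  top plate: d = 105.74 mm → contributes +24 672 772 mm⁴
  hole: d = -93.257 mm → contributes −437 354 mm⁴
Total I = 54 677 019 mm⁴.

I_x ≈ 5.47 × 10⁷ mm⁴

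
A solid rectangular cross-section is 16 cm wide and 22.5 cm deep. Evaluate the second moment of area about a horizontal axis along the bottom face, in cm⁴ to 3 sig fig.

I_base ≈ 6.08 × 10⁴ cm⁴

The section: 16 × 22.5, A = 360 cm², y = 11.25 cm, Ī = 15 188 cm⁴.
Transfer it to the bottom edge using Ī + A·d² with d = y − 0:
  the section: d = 11.25 cm → contributes +60 750 cm⁴
Total I = 60 750 cm⁴.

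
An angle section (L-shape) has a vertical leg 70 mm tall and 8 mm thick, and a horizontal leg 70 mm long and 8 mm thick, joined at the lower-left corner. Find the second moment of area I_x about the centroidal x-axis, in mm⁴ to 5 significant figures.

Break the section into simple shapes (no overlaps), measuring from the bottom-left corner of the bounding box.
Vertical leg: 8 × 70, A = 560 mm², y = 35 mm, Ī = 228666.7 mm⁴.
Horizontal leg (remainder): 62 × 8, A = 496 mm², y = 4 mm, Ī = 2645.333 mm⁴.
Centroid: ȳ = ΣA·y / ΣA = 20.43939 mm.
Transfer each piece to the centroidal x-axis using Ī + A·d² with d = y − 20.43939:
  vertical leg: d = 14.56061 mm → contributes +347 393 mm⁴
  horizontal leg (remainder): d = -16.43939 mm → contributes +136691.2 mm⁴
Total I = 484084.1 mm⁴.

I_x ≈ 4.8408 × 10⁵ mm⁴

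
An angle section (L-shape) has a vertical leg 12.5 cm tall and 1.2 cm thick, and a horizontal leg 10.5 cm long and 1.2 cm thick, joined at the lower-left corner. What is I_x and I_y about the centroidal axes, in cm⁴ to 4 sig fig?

Treat the section as a set of non-overlapping primitives; coordinates are from the bounding-box lower-left.
Vertical leg: 1.2 × 12.5, A = 15 cm², y = 6.25 cm, Ī = 195.313 cm⁴.
Horizontal leg (remainder): 9.3 × 1.2, A = 11.16 cm², y = 0.6 cm, Ī = 1.3392 cm⁴.
Centroid: ȳ = ΣA·y / ΣA = 3.83968 cm.
Transfer each piece to the centroidal x-axis using Ī + A·d² with d = y − 3.83968:
  vertical leg: d = 2.41032 cm → contributes +282.457 cm⁴
  horizontal leg (remainder): d = -3.23968 cm → contributes +118.469 cm⁴
Total I = 400.926 cm⁴.
For the y-axis: x̄ = 2.83968 cm.
Repeating about the centroidal y-axis gives I_y = 258.61 cm⁴.

I_x ≈ 400.9 cm⁴, I_y ≈ 258.6 cm⁴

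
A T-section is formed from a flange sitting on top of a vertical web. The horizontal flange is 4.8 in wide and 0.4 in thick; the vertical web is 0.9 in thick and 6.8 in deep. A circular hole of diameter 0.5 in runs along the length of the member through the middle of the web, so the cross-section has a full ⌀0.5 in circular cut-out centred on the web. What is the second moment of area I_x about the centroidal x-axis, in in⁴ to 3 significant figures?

I_x ≈ 42.4 in⁴

Break the section into simple shapes (no overlaps), measuring from the bottom-left corner of the bounding box.
Flange: 4.8 × 0.4, A = 1.92 in², y = 7 in, Ī = 0.0256 in⁴.
Web: 0.9 × 6.8, A = 6.12 in², y = 3.4 in, Ī = 23.582 in⁴.
Hole (subtracted): ⌀0.5, A = 0.19635 in², y = 3.4 in, Ī = 0.003068 in⁴.
Centroid: ȳ = ΣA·y / ΣA = 4.2812 in.
Transfer each piece to the centroidal x-axis using Ī + A·d² with d = y − 4.2812:
  flange: d = 2.7188 in → contributes +14.218 in⁴
  web: d = -0.88122 in → contributes +28.335 in⁴
  hole: d = -0.88122 in → contributes −0.15554 in⁴
Total I = 42.397 in⁴.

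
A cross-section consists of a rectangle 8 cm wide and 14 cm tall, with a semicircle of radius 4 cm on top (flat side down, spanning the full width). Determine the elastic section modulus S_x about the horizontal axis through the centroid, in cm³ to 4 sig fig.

S_x ≈ 362.6 cm³

Treat the section as a set of non-overlapping primitives; coordinates are from the bounding-box lower-left.
Rectangular body: 8 × 14, A = 112 cm², y = 7 cm, Ī = 1829.33 cm⁴.
Semicircular cap: semicircle r = 4, A = 25.1327 cm², y = 15.6977 cm, Ī = 28.0978 cm⁴.
Centroid: ȳ = ΣA·y / ΣA = 8.59405 cm.
Transfer each piece to the horizontal axis through the centroid using Ī + A·d² with d = y − 8.59405:
  rectangular body: d = -1.59405 cm → contributes +2113.92 cm⁴
  semicircular cap: d = 7.10361 cm → contributes +1296.33 cm⁴
Total I = 3410.25 cm⁴.
Extreme fibre distance c = 9.40595 cm; S = I/c = 362.563 cm³.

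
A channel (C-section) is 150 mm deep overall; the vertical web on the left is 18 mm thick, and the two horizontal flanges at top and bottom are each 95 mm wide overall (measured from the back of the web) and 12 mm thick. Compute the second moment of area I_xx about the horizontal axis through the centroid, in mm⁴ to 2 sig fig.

I_xx ≈ 1.4 × 10⁷ mm⁴

Treat the section as a set of non-overlapping primitives; coordinates are from the bounding-box lower-left.
Web: 18 × 150, A = 2 700 mm², y = 75 mm, Ī = 5 062 500 mm⁴.
Top flange (beyond web): 77 × 12, A = 924 mm², y = 144 mm, Ī = 11 088 mm⁴.
Bottom flange (beyond web): 77 × 12, A = 924 mm², y = 6 mm, Ī = 11 088 mm⁴.
By symmetry the centroid is at mid-height, ȳ = 75 mm.
Transfer each piece to the horizontal axis through the centroid using Ī + A·d² with d = y − 75:
  web: d = 0 mm → contributes +5 062 500 mm⁴
  top flange (beyond web): d = 69 mm → contributes +4 410 252 mm⁴
  bottom flange (beyond web): d = -69 mm → contributes +4 410 252 mm⁴
Total I = 13 883 004 mm⁴.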